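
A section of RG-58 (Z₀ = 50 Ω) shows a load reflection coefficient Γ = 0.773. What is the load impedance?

Z_L ≈ 391 Ω

Z_L = Z_0·(1 + Γ)/(1 − Γ) = 50·(1.77)/(0.227)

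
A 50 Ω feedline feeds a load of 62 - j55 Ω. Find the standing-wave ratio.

VSWR ≈ 2.64

Γ = (Z_L − Z_0)/(Z_L + Z_0) = (12 − j55)/(112 − j55)
|Γ| = 56.3/125 = 0.451
VSWR = (1 + |Γ|)/(1 − |Γ|) = 1.45/0.549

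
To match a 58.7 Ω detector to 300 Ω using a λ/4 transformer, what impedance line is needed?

Z_qwt = √(Z_0·R_L) = √(300 × 58.7) = √17610

Z_qwt ≈ 133 Ω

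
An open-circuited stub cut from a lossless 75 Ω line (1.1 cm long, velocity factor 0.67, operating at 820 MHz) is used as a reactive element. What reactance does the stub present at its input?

λ = v/f = 0.67·c / 820 MHz = 0.245 m
βl = 2π·l/λ = 2π × 0.0449 = 16.2°
tan(βl) = 0.29
For an open-circuited stub, Z_in = −jZ_0·cot(βl) = −jZ_0/tan(βl)

X_in ≈ -259 Ω (capacitive)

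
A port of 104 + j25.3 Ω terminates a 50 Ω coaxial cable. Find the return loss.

Γ = (54 + j25.3)/(154 + j25.3), |Γ| = 0.382
RL = −20·log₁₀|Γ| = −20·log₁₀(0.382)

RL ≈ 8.36 dB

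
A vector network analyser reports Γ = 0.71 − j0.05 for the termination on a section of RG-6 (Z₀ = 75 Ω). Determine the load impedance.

Z_L = Z_0·(1 + Γ)/(1 − Γ) = 75·(1.71 − j0.05)/(0.29 + j0.05)

Z_L ≈ 427 − j86.6 Ω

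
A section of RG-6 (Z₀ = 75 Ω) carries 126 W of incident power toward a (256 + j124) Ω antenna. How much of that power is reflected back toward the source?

P_reflected ≈ 48.5 W

|Γ| = |(181 + j124)/(331 + j124)| = 0.621
|Γ|² = 0.385
P_refl = |Γ|²·P_inc = 48.5 W, P_del = (1 − |Γ|²)·P_inc = 77.5 W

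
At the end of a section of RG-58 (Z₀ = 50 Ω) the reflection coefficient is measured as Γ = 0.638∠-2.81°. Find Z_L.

Z_L ≈ 224 − j23.6 Ω

Z_L = Z_0·(1 + Γ)/(1 − Γ) = 50·(1.64 − j0.0313)/(0.363 + j0.0313)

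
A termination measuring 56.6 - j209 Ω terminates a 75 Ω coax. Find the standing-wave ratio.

Γ = (Z_L − Z_0)/(Z_L + Z_0) = (-18.4 − j209)/(131.6 − j209)
|Γ| = 210/247 = 0.849
VSWR = (1 + |Γ|)/(1 − |Γ|) = 1.85/0.151

VSWR ≈ 12.3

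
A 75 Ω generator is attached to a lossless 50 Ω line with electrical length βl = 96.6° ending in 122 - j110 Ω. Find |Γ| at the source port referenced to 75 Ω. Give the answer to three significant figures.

tan(βl) = -8.64
Z_in = Z_0·(Z_L + jZ_0·tanβl)/(Z_0 + jZ_L·tanβl) = 12 + j16 Ω
Γ_s = (Z_in − Z_s)/(Z_in + Z_s) = (-63 + j16)/(87 + j16), |Γ_s| = 0.735

|Γ| ≈ 0.735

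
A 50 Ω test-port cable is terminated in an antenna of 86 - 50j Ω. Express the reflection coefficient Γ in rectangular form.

Γ ≈ 0.352 − j0.238

Γ = (Z_L − Z_0)/(Z_L + Z_0) = (36 − j50)/(136 − j50)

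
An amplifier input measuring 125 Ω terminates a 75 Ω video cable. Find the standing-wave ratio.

VSWR ≈ 1.67

For a purely resistive load, VSWR = R_L/Z_0 or Z_0/R_L (whichever > 1) = 125/75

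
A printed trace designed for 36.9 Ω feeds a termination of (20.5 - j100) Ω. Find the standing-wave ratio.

Γ = (Z_L − Z_0)/(Z_L + Z_0) = (-16.4 − j100)/(57.4 − j100)
|Γ| = 101/115 = 0.879
VSWR = (1 + |Γ|)/(1 − |Γ|) = 1.88/0.121

VSWR ≈ 15.5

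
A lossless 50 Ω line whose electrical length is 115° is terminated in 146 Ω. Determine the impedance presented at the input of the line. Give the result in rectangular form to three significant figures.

tan(βl) = tan(115°) = -2.14
Z_in = Z_0·(Z_L + jZ_0·tanβl)/(Z_0 + jZ_L·tanβl)
     = 50·(146 − j107)/(50 − j313)

Z_in ≈ 20.3 + j20.1 Ω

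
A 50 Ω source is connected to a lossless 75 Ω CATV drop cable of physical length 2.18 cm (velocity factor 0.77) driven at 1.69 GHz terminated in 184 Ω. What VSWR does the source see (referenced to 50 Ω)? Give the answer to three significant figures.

λ = v/f = 0.77·c / 1.69 GHz = 0.137 m
βl = 2π·l/λ = 2π × 0.159 = 57.4°
tan(βl) = 1.56
Z_in = Z_0·(Z_L + jZ_0·tanβl)/(Z_0 + jZ_L·tanβl) = 40.3 − j37.4 Ω
Γ_s = (Z_in − Z_s)/(Z_in + Z_s) = (-9.68 − j37.4)/(90.3 − j37.4), |Γ_s| = 0.395
VSWR = (1 + |Γ_s|)/(1 − |Γ_s|)

VSWR ≈ 2.31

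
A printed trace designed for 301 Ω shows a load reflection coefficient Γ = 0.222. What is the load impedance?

Z_L = Z_0·(1 + Γ)/(1 − Γ) = 301·(1.22)/(0.778)

Z_L ≈ 473 Ω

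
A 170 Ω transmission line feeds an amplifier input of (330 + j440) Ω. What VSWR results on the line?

VSWR ≈ 5.73

Γ = (Z_L − Z_0)/(Z_L + Z_0) = (160 + j440)/(500 + j440)
|Γ| = 468/666 = 0.703
VSWR = (1 + |Γ|)/(1 − |Γ|) = 1.7/0.297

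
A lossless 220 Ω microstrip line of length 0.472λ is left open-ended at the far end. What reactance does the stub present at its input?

X_in ≈ 1240 Ω (inductive)

βl = 2π × 0.472 = 170°
tan(βl) = -0.178
For an open-ended stub, Z_in = −jZ_0·cot(βl) = −jZ_0/tan(βl)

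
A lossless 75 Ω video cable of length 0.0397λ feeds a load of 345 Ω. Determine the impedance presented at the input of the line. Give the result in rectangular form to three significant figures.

βl = 2π × 0.0397 = 14.3°
tan(βl) = tan(14.3°) = 0.255
Z_in = Z_0·(Z_L + jZ_0·tanβl)/(Z_0 + jZ_L·tanβl)
     = 75·(345 + j19.1)/(75 + j87.9)

Z_in ≈ 155 − j162 Ω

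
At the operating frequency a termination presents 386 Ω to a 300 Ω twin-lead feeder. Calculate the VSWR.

For a purely resistive load, VSWR = R_L/Z_0 or Z_0/R_L (whichever > 1) = 386/300

VSWR ≈ 1.29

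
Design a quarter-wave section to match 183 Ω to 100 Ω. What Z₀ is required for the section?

Z_qwt = √(Z_0·R_L) = √(100 × 183) = √18300

Z_qwt ≈ 135 Ω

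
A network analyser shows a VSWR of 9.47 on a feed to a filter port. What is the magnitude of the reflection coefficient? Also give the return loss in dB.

|Γ| ≈ 0.809; return loss ≈ 1.84 dB

|Γ| = (S − 1)/(S + 1) = (9.47 − 1)/(9.47 + 1) = 8.47/10.5
RL = −20·log₁₀|Γ| = −20·log₁₀(0.809)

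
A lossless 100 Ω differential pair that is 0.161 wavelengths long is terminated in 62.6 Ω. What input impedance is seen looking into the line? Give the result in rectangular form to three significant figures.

Z_in ≈ 111 + j48.6 Ω

βl = 2π × 0.161 = 58°
tan(βl) = tan(58°) = 1.6
Z_in = Z_0·(Z_L + jZ_0·tanβl)/(Z_0 + jZ_L·tanβl)
     = 100·(62.6 + j160)/(100 + j100)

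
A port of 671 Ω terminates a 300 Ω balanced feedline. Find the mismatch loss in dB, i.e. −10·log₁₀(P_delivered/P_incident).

mismatch loss ≈ 0.685 dB

Γ = (671 − 300)/(671 + 300) = 0.382
|Γ|² = 0.146, so P_del/P_inc = 1 − |Γ|² = 0.854
ML = −10·log₁₀(1 − |Γ|²)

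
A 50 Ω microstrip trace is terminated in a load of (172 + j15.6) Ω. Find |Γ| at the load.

|Γ| ≈ 0.553

Γ = (Z_L − Z_0)/(Z_L + Z_0) = (122 + j15.6)/(222 + j15.6)
|Γ| = 123/223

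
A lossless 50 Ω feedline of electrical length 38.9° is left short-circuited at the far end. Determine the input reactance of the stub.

X_in ≈ 40.3 Ω (inductive)

tan(βl) = 0.807
For a short-circuited stub, Z_in = jZ_0·tan(βl)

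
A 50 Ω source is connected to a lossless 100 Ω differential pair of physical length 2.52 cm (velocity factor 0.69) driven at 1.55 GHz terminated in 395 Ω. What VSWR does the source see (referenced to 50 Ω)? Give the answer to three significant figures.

λ = v/f = 0.69·c / 1.55 GHz = 0.134 m
βl = 2π·l/λ = 2π × 0.189 = 67.9°
tan(βl) = 2.47
Z_in = Z_0·(Z_L + jZ_0·tanβl)/(Z_0 + jZ_L·tanβl) = 29.2 − j37.5 Ω
Γ_s = (Z_in − Z_s)/(Z_in + Z_s) = (-20.8 − j37.5)/(79.2 − j37.5), |Γ_s| = 0.49
VSWR = (1 + |Γ_s|)/(1 − |Γ_s|)

VSWR ≈ 2.92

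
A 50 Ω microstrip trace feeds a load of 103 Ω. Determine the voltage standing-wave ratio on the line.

VSWR ≈ 2.06

Γ = (103 − 50)/(103 + 50) = 0.346
VSWR = (1 + 0.346)/(1 − 0.346)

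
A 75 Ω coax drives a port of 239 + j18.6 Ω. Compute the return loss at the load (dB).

Γ = (164 + j18.6)/(314 + j18.6), |Γ| = 0.525
RL = −20·log₁₀|Γ| = −20·log₁₀(0.525)

RL ≈ 5.6 dB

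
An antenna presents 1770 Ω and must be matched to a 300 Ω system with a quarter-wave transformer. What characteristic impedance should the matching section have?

Z_qwt ≈ 729 Ω

Z_qwt = √(Z_0·R_L) = √(300 × 1770) = √531000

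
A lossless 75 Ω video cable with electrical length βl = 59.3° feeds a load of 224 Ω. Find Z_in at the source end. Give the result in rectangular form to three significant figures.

tan(βl) = tan(59.3°) = 1.68
Z_in = Z_0·(Z_L + jZ_0·tanβl)/(Z_0 + jZ_L·tanβl)
     = 75·(224 + j126)/(75 + j377)

Z_in ≈ 32.7 − j38 Ω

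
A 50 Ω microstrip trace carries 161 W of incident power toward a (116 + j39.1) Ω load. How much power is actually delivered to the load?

P_delivered ≈ 128 W

|Γ| = |(66 + j39.1)/(166 + j39.1)| = 0.45
|Γ|² = 0.202
P_refl = |Γ|²·P_inc = 32.6 W, P_del = (1 − |Γ|²)·P_inc = 128 W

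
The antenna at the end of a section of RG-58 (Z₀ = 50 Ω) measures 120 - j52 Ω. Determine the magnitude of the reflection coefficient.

Γ = (Z_L − Z_0)/(Z_L + Z_0) = (70 − j52)/(170 − j52)
|Γ| = 87.2/178

|Γ| ≈ 0.491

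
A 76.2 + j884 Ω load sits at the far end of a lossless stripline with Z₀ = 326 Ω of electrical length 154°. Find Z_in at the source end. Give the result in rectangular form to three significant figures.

Z_in ≈ 17.4 + j313 Ω

tan(βl) = tan(154°) = -0.488
Z_in = Z_0·(Z_L + jZ_0·tanβl)/(Z_0 + jZ_L·tanβl)
     = 326·(76.2 + j725)/(757 − j37.2)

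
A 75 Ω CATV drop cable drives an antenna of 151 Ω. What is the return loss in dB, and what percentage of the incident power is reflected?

RL ≈ 9.47 dB; 11.3% of incident power reflected

Γ = (151 − 75)/(151 + 75) = 0.336
RL = −20·log₁₀(0.336) = 9.47 dB
P_refl/P_inc = |Γ|² = 0.113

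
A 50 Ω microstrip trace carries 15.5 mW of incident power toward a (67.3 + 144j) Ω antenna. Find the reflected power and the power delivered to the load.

P_reflected ≈ 9.45 mW; P_delivered ≈ 6.05 mW

|Γ| = |(17.3 + j144)/(117.3 + j144)| = 0.781
|Γ|² = 0.61
P_refl = |Γ|²·P_inc = 9.45 mW, P_del = (1 − |Γ|²)·P_inc = 6.05 mW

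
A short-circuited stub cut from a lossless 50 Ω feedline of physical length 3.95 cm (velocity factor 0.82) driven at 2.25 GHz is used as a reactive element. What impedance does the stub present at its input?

Z_in ≈ −j59.5 Ω

λ = v/f = 0.82·c / 2.25 GHz = 0.109 m
βl = 2π·l/λ = 2π × 0.361 = 130°
tan(βl) = -1.19
For a short-circuited stub, Z_in = jZ_0·tan(βl)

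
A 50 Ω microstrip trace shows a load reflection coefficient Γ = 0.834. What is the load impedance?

Z_L ≈ 552 Ω

Z_L = Z_0·(1 + Γ)/(1 − Γ) = 50·(1.83)/(0.166)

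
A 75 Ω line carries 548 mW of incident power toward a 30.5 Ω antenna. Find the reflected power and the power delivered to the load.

P_reflected ≈ 97.5 mW; P_delivered ≈ 451 mW

Γ = (30.5 − 75)/(30.5 + 75) = -0.422
|Γ|² = 0.178
P_refl = |Γ|²·P_inc = 97.5 mW, P_del = (1 − |Γ|²)·P_inc = 451 mW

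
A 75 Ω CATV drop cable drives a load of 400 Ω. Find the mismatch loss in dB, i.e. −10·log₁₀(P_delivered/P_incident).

mismatch loss ≈ 2.74 dB

Γ = (400 − 75)/(400 + 75) = 0.684
|Γ|² = 0.468, so P_del/P_inc = 1 − |Γ|² = 0.532
ML = −10·log₁₀(1 − |Γ|²)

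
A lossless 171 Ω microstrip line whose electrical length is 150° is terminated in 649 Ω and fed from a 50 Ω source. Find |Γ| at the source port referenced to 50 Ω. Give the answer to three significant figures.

|Γ| ≈ 0.821

tan(βl) = -0.577
Z_in = Z_0·(Z_L + jZ_0·tanβl)/(Z_0 + jZ_L·tanβl) = 149 + j228 Ω
Γ_s = (Z_in − Z_s)/(Z_in + Z_s) = (99.2 + j228)/(199 + j228), |Γ_s| = 0.821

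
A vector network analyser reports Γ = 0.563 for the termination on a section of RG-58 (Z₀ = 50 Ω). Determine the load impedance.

Z_L ≈ 179 Ω

Z_L = Z_0·(1 + Γ)/(1 − Γ) = 50·(1.56)/(0.437)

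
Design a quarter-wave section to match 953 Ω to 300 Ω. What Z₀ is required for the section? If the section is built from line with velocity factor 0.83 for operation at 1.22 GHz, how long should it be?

Z_qwt ≈ 535 Ω; length ≈ 5.1 cm

Z_qwt = √(Z_0·R_L) = √(300 × 953) = √285900
λ = 0.83·c/f = 0.204 m, so l = λ/4 = 0.051 m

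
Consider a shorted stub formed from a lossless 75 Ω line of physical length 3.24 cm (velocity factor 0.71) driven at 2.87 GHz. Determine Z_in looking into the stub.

λ = v/f = 0.71·c / 2.87 GHz = 0.0742 m
βl = 2π·l/λ = 2π × 0.437 = 157°
tan(βl) = -0.421
For a shorted stub, Z_in = jZ_0·tan(βl)

Z_in ≈ −j31.6 Ω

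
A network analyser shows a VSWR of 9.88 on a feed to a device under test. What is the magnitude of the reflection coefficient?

|Γ| ≈ 0.816

|Γ| = (S − 1)/(S + 1) = (9.88 − 1)/(9.88 + 1) = 8.88/10.9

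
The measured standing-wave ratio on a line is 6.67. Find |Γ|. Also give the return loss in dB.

|Γ| = (S − 1)/(S + 1) = (6.67 − 1)/(6.67 + 1) = 5.67/7.67
RL = −20·log₁₀|Γ| = −20·log₁₀(0.739)

|Γ| ≈ 0.739; return loss ≈ 2.62 dB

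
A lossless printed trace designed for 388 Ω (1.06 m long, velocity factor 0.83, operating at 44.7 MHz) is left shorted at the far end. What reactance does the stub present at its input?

X_in ≈ 985 Ω (inductive)

λ = v/f = 0.83·c / 44.7 MHz = 5.57 m
βl = 2π·l/λ = 2π × 0.19 = 68.5°
tan(βl) = 2.54
For a shorted stub, Z_in = jZ_0·tan(βl)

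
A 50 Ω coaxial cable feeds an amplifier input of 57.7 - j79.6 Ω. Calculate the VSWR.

Γ = (Z_L − Z_0)/(Z_L + Z_0) = (7.7 − j79.6)/(107.7 − j79.6)
|Γ| = 80/134 = 0.597
VSWR = (1 + |Γ|)/(1 − |Γ|) = 1.6/0.403

VSWR ≈ 3.96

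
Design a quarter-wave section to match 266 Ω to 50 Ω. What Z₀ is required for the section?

Z_qwt ≈ 115 Ω

Z_qwt = √(Z_0·R_L) = √(50 × 266) = √13300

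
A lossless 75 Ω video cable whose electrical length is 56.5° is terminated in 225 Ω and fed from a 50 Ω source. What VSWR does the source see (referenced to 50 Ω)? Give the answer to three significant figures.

tan(βl) = 1.51
Z_in = Z_0·(Z_L + jZ_0·tanβl)/(Z_0 + jZ_L·tanβl) = 34.3 − j42.1 Ω
Γ_s = (Z_in − Z_s)/(Z_in + Z_s) = (-15.7 − j42.1)/(84.3 − j42.1), |Γ_s| = 0.477
VSWR = (1 + |Γ_s|)/(1 − |Γ_s|)

VSWR ≈ 2.82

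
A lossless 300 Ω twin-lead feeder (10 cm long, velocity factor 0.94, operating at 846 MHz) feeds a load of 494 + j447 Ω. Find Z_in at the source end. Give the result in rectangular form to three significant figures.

Z_in ≈ 90.9 − j2.76 Ω

λ = v/f = 0.94·c / 846 MHz = 0.333 m
βl = 2π·l/λ = 2π × 0.3 = 108°
tan(βl) = tan(108°) = -3.08
Z_in = Z_0·(Z_L + jZ_0·tanβl)/(Z_0 + jZ_L·tanβl)
     = 300·(494 − j476)/(1680 − j1520)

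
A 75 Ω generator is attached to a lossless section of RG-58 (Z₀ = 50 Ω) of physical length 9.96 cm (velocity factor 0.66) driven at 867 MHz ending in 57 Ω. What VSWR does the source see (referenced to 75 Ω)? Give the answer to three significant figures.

VSWR ≈ 1.39

λ = v/f = 0.66·c / 867 MHz = 0.228 m
βl = 2π·l/λ = 2π × 0.436 = 157°
tan(βl) = -0.424
Z_in = Z_0·(Z_L + jZ_0·tanβl)/(Z_0 + jZ_L·tanβl) = 54.5 + j5.15 Ω
Γ_s = (Z_in − Z_s)/(Z_in + Z_s) = (-20.5 + j5.15)/(130 + j5.15), |Γ_s| = 0.163
VSWR = (1 + |Γ_s|)/(1 − |Γ_s|)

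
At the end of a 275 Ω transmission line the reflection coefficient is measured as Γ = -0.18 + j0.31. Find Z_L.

Z_L ≈ 161 + j115 Ω

Z_L = Z_0·(1 + Γ)/(1 − Γ) = 275·(0.82 + j0.31)/(1.18 − j0.31)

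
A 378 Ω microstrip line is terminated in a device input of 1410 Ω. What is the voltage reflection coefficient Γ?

Γ = 0.577

Γ = (Z_L − Z_0)/(Z_L + Z_0) = (1410 − 378)/(1410 + 378) = 1032/1788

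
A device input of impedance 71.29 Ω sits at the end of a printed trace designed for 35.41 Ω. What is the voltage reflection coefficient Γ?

Γ = 0.336

Γ = (Z_L − Z_0)/(Z_L + Z_0) = (71.29 − 35.41)/(71.29 + 35.41) = 35.88/106.7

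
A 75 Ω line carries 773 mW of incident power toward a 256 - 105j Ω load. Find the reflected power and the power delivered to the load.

P_reflected ≈ 281 mW; P_delivered ≈ 492 mW

|Γ| = |(181 − j105)/(331 − j105)| = 0.603
|Γ|² = 0.363
P_refl = |Γ|²·P_inc = 281 mW, P_del = (1 − |Γ|²)·P_inc = 492 mW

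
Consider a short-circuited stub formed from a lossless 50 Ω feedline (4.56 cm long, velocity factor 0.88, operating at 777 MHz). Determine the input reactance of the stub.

X_in ≈ 56.1 Ω (inductive)

λ = v/f = 0.88·c / 777 MHz = 0.34 m
βl = 2π·l/λ = 2π × 0.134 = 48.3°
tan(βl) = 1.12
For a short-circuited stub, Z_in = jZ_0·tan(βl)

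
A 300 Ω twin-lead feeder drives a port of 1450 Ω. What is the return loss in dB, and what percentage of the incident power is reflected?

Γ = (1450 − 300)/(1450 + 300) = 0.657
RL = −20·log₁₀(0.657) = 3.65 dB
P_refl/P_inc = |Γ|² = 0.432

RL ≈ 3.65 dB; 43.2% of incident power reflected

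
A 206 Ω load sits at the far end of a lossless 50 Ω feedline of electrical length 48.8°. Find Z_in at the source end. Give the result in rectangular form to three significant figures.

tan(βl) = tan(48.8°) = 1.14
Z_in = Z_0·(Z_L + jZ_0·tanβl)/(Z_0 + jZ_L·tanβl)
     = 50·(206 + j57.1)/(50 + j235)

Z_in ≈ 20.5 − j39.4 Ω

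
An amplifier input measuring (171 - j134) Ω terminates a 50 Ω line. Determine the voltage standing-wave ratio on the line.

VSWR ≈ 5.64

Γ = (Z_L − Z_0)/(Z_L + Z_0) = (121 − j134)/(221 − j134)
|Γ| = 181/258 = 0.699
VSWR = (1 + |Γ|)/(1 − |Γ|) = 1.7/0.301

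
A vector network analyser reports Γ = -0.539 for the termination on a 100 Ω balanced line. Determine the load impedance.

Z_L = Z_0·(1 + Γ)/(1 − Γ) = 100·(0.461)/(1.54)

Z_L ≈ 30 Ω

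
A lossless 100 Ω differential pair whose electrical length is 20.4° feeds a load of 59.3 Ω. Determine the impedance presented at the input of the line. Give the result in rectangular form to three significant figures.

tan(βl) = tan(20.4°) = 0.372
Z_in = Z_0·(Z_L + jZ_0·tanβl)/(Z_0 + jZ_L·tanβl)
     = 100·(59.3 + j37.2)/(100 + j22.1)

Z_in ≈ 64.4 + j23 Ω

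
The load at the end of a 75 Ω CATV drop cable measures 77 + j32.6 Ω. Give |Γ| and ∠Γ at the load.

Γ ≈ 0.21 ∠ 74.4°

Γ = (Z_L − Z_0)/(Z_L + Z_0) = (2 + j32.6)/(152 + j32.6)
|Γ| = 32.7/155 = 0.21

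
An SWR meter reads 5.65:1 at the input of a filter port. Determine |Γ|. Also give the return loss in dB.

|Γ| ≈ 0.699; return loss ≈ 3.11 dB

|Γ| = (S − 1)/(S + 1) = (5.65 − 1)/(5.65 + 1) = 4.65/6.65
RL = −20·log₁₀|Γ| = −20·log₁₀(0.699)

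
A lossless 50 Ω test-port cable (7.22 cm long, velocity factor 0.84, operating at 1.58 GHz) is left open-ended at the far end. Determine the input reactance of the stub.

λ = v/f = 0.84·c / 1.58 GHz = 0.159 m
βl = 2π·l/λ = 2π × 0.453 = 163°
tan(βl) = -0.306
For an open-ended stub, Z_in = −jZ_0·cot(βl) = −jZ_0/tan(βl)

X_in ≈ 163 Ω (inductive)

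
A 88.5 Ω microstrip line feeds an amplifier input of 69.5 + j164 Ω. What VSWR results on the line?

Γ = (Z_L − Z_0)/(Z_L + Z_0) = (-19 + j164)/(158 + j164)
|Γ| = 165/228 = 0.725
VSWR = (1 + |Γ|)/(1 − |Γ|) = 1.72/0.275

VSWR ≈ 6.27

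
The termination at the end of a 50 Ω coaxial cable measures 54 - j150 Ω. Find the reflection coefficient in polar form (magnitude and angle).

Γ ≈ 0.822 ∠ -33.2°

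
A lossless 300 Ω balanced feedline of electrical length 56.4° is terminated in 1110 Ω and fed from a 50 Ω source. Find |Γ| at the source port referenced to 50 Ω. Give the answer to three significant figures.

tan(βl) = 1.51
Z_in = Z_0·(Z_L + jZ_0·tanβl)/(Z_0 + jZ_L·tanβl) = 113 − j179 Ω
Γ_s = (Z_in − Z_s)/(Z_in + Z_s) = (63.2 − j179)/(163 − j179), |Γ_s| = 0.784

|Γ| ≈ 0.784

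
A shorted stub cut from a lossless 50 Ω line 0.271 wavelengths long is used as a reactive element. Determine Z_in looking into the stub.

βl = 2π × 0.271 = 97.6°
tan(βl) = -7.53
For a shorted stub, Z_in = jZ_0·tan(βl)

Z_in ≈ −j377 Ω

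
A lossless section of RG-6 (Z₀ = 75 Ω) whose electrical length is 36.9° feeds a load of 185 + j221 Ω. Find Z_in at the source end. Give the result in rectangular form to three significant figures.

Z_in ≈ 59 − j139 Ω

tan(βl) = tan(36.9°) = 0.751
Z_in = Z_0·(Z_L + jZ_0·tanβl)/(Z_0 + jZ_L·tanβl)
     = 75·(185 + j277)/(-90.9 + j139)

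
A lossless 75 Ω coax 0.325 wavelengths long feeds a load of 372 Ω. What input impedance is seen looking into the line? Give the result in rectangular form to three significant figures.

Z_in ≈ 18.8 + j36.3 Ω

βl = 2π × 0.325 = 117°
tan(βl) = tan(117°) = -1.96
Z_in = Z_0·(Z_L + jZ_0·tanβl)/(Z_0 + jZ_L·tanβl)
     = 75·(372 − j147)/(75 − j730)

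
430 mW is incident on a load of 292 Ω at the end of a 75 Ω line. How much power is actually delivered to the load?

P_delivered ≈ 280 mW

Γ = (292 − 75)/(292 + 75) = 0.591
|Γ|² = 0.35
P_refl = |Γ|²·P_inc = 150 mW, P_del = (1 − |Γ|²)·P_inc = 280 mW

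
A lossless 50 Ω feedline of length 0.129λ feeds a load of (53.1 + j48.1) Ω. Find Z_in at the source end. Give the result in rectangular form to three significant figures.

βl = 2π × 0.129 = 46.4°
tan(βl) = tan(46.4°) = 1.05
Z_in = Z_0·(Z_L + jZ_0·tanβl)/(Z_0 + jZ_L·tanβl)
     = 50·(53.1 + j101)/(-0.581 + j55.8)

Z_in ≈ 89.6 − j48.5 Ω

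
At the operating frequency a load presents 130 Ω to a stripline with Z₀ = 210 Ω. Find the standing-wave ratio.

VSWR ≈ 1.62

For a purely resistive load, VSWR = R_L/Z_0 or Z_0/R_L (whichever > 1) = 210/130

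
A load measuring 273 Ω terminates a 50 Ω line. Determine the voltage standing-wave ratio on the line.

VSWR ≈ 5.46

For a purely resistive load, VSWR = R_L/Z_0 or Z_0/R_L (whichever > 1) = 273/50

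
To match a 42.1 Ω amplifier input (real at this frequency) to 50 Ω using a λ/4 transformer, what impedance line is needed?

Z_qwt = √(Z_0·R_L) = √(50 × 42.1) = √2105

Z_qwt ≈ 45.9 Ω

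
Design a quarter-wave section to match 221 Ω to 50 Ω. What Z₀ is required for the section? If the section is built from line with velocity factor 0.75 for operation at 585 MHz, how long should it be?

Z_qwt ≈ 105 Ω; length ≈ 9.62 cm

Z_qwt = √(Z_0·R_L) = √(50 × 221) = √11050
λ = 0.75·c/f = 0.385 m, so l = λ/4 = 0.0962 m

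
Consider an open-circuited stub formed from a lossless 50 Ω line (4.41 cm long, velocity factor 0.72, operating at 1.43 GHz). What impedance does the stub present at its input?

Z_in ≈ +j13.5 Ω

λ = v/f = 0.72·c / 1.43 GHz = 0.151 m
βl = 2π·l/λ = 2π × 0.292 = 105°
tan(βl) = -3.7
For an open-circuited stub, Z_in = −jZ_0·cot(βl) = −jZ_0/tan(βl)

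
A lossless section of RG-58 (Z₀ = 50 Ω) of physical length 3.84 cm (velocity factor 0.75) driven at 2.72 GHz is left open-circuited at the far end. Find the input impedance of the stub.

Z_in ≈ +j219 Ω

λ = v/f = 0.75·c / 2.72 GHz = 0.0827 m
βl = 2π·l/λ = 2π × 0.464 = 167°
tan(βl) = -0.229
For an open-circuited stub, Z_in = −jZ_0·cot(βl) = −jZ_0/tan(βl)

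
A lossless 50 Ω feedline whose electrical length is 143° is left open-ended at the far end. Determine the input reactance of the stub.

tan(βl) = -0.754
For an open-ended stub, Z_in = −jZ_0·cot(βl) = −jZ_0/tan(βl)

X_in ≈ 66.4 Ω (inductive)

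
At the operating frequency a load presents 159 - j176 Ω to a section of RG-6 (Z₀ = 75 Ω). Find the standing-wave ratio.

VSWR ≈ 4.99

Γ = (Z_L − Z_0)/(Z_L + Z_0) = (84 − j176)/(234 − j176)
|Γ| = 195/293 = 0.666
VSWR = (1 + |Γ|)/(1 − |Γ|) = 1.67/0.334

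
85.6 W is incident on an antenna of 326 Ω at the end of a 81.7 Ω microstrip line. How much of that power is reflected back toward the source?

Γ = (326 − 81.7)/(326 + 81.7) = 0.599
|Γ|² = 0.359
P_refl = |Γ|²·P_inc = 30.7 W, P_del = (1 − |Γ|²)·P_inc = 54.9 W

P_reflected ≈ 30.7 W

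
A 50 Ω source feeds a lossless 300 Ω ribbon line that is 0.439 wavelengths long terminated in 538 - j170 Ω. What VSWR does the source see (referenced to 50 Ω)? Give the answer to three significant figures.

βl = 2π × 0.439 = 158°
tan(βl) = -0.403
Z_in = Z_0·(Z_L + jZ_0·tanβl)/(Z_0 + jZ_L·tanβl) = 559 + j147 Ω
Γ_s = (Z_in − Z_s)/(Z_in + Z_s) = (509 + j147)/(609 + j147), |Γ_s| = 0.846
VSWR = (1 + |Γ_s|)/(1 − |Γ_s|)

VSWR ≈ 12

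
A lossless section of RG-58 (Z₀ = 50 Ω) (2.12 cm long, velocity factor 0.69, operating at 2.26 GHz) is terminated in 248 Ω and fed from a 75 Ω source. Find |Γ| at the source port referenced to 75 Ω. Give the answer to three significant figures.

λ = v/f = 0.69·c / 2.26 GHz = 0.0916 m
βl = 2π·l/λ = 2π × 0.231 = 83.3°
tan(βl) = 8.55
Z_in = Z_0·(Z_L + jZ_0·tanβl)/(Z_0 + jZ_L·tanβl) = 10.2 − j5.61 Ω
Γ_s = (Z_in − Z_s)/(Z_in + Z_s) = (-64.8 − j5.61)/(85.2 − j5.61), |Γ_s| = 0.761

|Γ| ≈ 0.761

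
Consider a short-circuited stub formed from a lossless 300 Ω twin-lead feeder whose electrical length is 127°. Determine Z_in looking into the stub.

tan(βl) = -1.33
For a short-circuited stub, Z_in = jZ_0·tan(βl)

Z_in ≈ −j398 Ω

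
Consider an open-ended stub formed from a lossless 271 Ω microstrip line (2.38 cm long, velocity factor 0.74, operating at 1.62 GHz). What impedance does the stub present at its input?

Z_in ≈ −j141 Ω

λ = v/f = 0.74·c / 1.62 GHz = 0.137 m
βl = 2π·l/λ = 2π × 0.174 = 62.5°
tan(βl) = 1.92
For an open-ended stub, Z_in = −jZ_0·cot(βl) = −jZ_0/tan(βl)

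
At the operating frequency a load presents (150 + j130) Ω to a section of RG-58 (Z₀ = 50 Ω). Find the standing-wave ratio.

Γ = (Z_L − Z_0)/(Z_L + Z_0) = (100 + j130)/(200 + j130)
|Γ| = 164/239 = 0.688
VSWR = (1 + |Γ|)/(1 − |Γ|) = 1.69/0.312

VSWR ≈ 5.4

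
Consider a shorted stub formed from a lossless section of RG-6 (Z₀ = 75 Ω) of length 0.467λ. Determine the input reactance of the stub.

X_in ≈ -15.8 Ω (capacitive)

βl = 2π × 0.467 = 168°
tan(βl) = -0.21
For a shorted stub, Z_in = jZ_0·tan(βl)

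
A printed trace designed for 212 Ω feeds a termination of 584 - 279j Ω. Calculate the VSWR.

VSWR ≈ 3.46

Γ = (Z_L − Z_0)/(Z_L + Z_0) = (372 − j279)/(796 − j279)
|Γ| = 465/843 = 0.551
VSWR = (1 + |Γ|)/(1 − |Γ|) = 1.55/0.449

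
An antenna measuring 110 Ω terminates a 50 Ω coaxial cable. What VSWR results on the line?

Γ = (110 − 50)/(110 + 50) = 0.375
VSWR = (1 + 0.375)/(1 − 0.375)

VSWR ≈ 2.2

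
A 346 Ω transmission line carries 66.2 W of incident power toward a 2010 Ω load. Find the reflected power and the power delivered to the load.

P_reflected ≈ 33 W; P_delivered ≈ 33.2 W

Γ = (2010 − 346)/(2010 + 346) = 0.706
|Γ|² = 0.499
P_refl = |Γ|²·P_inc = 33 W, P_del = (1 − |Γ|²)·P_inc = 33.2 W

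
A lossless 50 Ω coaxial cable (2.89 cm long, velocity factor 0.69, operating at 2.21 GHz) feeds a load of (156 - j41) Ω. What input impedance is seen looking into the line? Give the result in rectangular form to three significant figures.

Z_in ≈ 18.1 + j21.8 Ω

λ = v/f = 0.69·c / 2.21 GHz = 0.0937 m
βl = 2π·l/λ = 2π × 0.309 = 111°
tan(βl) = tan(111°) = -2.59
Z_in = Z_0·(Z_L + jZ_0·tanβl)/(Z_0 + jZ_L·tanβl)
     = 50·(156 − j171)/(-56.4 − j405)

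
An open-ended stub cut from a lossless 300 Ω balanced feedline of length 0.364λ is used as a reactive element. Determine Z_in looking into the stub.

Z_in ≈ +j261 Ω

βl = 2π × 0.364 = 131°
tan(βl) = -1.15
For an open-ended stub, Z_in = −jZ_0·cot(βl) = −jZ_0/tan(βl)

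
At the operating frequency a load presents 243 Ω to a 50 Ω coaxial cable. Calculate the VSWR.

Γ = (243 − 50)/(243 + 50) = 0.659
VSWR = (1 + 0.659)/(1 − 0.659)

VSWR ≈ 4.86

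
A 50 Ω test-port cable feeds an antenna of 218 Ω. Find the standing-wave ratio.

VSWR ≈ 4.36

For a purely resistive load, VSWR = R_L/Z_0 or Z_0/R_L (whichever > 1) = 218/50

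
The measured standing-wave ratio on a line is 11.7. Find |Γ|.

|Γ| = (S − 1)/(S + 1) = (11.7 − 1)/(11.7 + 1) = 10.7/12.7

|Γ| ≈ 0.843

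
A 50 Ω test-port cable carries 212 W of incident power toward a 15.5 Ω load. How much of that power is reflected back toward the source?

P_reflected ≈ 58.8 W

Γ = (15.5 − 50)/(15.5 + 50) = -0.527
|Γ|² = 0.277
P_refl = |Γ|²·P_inc = 58.8 W, P_del = (1 − |Γ|²)·P_inc = 153 W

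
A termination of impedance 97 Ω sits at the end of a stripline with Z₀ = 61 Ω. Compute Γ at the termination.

Γ = 0.228

Γ = (Z_L − Z_0)/(Z_L + Z_0) = (97 − 61)/(97 + 61) = 36/158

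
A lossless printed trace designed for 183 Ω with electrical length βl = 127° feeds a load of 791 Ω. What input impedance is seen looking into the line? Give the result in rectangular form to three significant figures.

tan(βl) = tan(127°) = -1.33
Z_in = Z_0·(Z_L + jZ_0·tanβl)/(Z_0 + jZ_L·tanβl)
     = 183·(791 − j243)/(183 − j1050)

Z_in ≈ 64.4 + j127 Ω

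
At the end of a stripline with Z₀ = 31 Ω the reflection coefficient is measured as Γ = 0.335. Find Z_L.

Z_L ≈ 62.2 Ω

Z_L = Z_0·(1 + Γ)/(1 − Γ) = 31·(1.33)/(0.665)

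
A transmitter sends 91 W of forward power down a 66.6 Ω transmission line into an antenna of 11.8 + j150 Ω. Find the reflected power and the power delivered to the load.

|Γ| = |(-54.8 + j150)/(78.4 + j150)| = 0.944
|Γ|² = 0.89
P_refl = |Γ|²·P_inc = 81 W, P_del = (1 − |Γ|²)·P_inc = 9.99 W

P_reflected ≈ 81 W; P_delivered ≈ 9.99 W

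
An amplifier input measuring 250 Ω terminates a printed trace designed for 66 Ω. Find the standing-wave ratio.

Γ = (250 − 66)/(250 + 66) = 0.582
VSWR = (1 + 0.582)/(1 − 0.582)

VSWR ≈ 3.79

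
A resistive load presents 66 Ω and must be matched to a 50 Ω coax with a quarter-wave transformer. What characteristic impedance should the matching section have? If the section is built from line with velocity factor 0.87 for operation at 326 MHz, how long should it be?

Z_qwt ≈ 57.4 Ω; length ≈ 20 cm

Z_qwt = √(Z_0·R_L) = √(50 × 66) = √3300
λ = 0.87·c/f = 0.801 m, so l = λ/4 = 0.2 m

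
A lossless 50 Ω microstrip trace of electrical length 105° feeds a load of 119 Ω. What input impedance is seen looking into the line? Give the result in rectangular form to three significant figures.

Z_in ≈ 22.2 + j10.9 Ω

tan(βl) = tan(105°) = -3.73
Z_in = Z_0·(Z_L + jZ_0·tanβl)/(Z_0 + jZ_L·tanβl)
     = 50·(119 − j187)/(50 − j444)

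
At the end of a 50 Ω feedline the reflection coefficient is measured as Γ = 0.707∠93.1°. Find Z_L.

Z_L ≈ 15.9 + j44.8 Ω

Z_L = Z_0·(1 + Γ)/(1 − Γ) = 50·(0.962 + j0.706)/(1.04 − j0.706)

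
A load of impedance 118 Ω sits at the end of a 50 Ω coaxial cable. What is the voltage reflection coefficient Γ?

Γ = 0.405

Γ = (Z_L − Z_0)/(Z_L + Z_0) = (118 − 50)/(118 + 50) = 68/168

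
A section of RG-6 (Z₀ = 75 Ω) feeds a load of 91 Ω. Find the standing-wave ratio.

For a purely resistive load, VSWR = R_L/Z_0 or Z_0/R_L (whichever > 1) = 91/75

VSWR ≈ 1.21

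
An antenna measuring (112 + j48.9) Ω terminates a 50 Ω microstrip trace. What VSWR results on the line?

Γ = (Z_L − Z_0)/(Z_L + Z_0) = (62 + j48.9)/(162 + j48.9)
|Γ| = 79/169 = 0.467
VSWR = (1 + |Γ|)/(1 − |Γ|) = 1.47/0.533

VSWR ≈ 2.75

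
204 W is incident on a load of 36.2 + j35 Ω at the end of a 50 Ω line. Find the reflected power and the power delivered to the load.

|Γ| = |(-13.8 + j35)/(86.2 + j35)| = 0.404
|Γ|² = 0.164
P_refl = |Γ|²·P_inc = 33.4 W, P_del = (1 − |Γ|²)·P_inc = 171 W

P_reflected ≈ 33.4 W; P_delivered ≈ 171 W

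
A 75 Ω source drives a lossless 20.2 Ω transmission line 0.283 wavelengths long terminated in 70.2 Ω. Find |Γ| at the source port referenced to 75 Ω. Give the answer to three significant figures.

|Γ| ≈ 0.851

βl = 2π × 0.283 = 102°
tan(βl) = -4.75
Z_in = Z_0·(Z_L + jZ_0·tanβl)/(Z_0 + jZ_L·tanβl) = 6.05 + j3.88 Ω
Γ_s = (Z_in − Z_s)/(Z_in + Z_s) = (-69 + j3.88)/(81 + j3.88), |Γ_s| = 0.851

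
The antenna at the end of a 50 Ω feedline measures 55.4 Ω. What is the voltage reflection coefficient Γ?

Γ = 0.0512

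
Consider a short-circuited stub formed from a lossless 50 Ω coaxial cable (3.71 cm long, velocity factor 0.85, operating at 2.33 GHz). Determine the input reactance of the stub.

X_in ≈ -79.9 Ω (capacitive)

λ = v/f = 0.85·c / 2.33 GHz = 0.109 m
βl = 2π·l/λ = 2π × 0.339 = 122°
tan(βl) = -1.6
For a short-circuited stub, Z_in = jZ_0·tan(βl)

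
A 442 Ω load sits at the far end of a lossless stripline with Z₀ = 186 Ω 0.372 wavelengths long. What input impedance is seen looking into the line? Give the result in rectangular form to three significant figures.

βl = 2π × 0.372 = 134°
tan(βl) = tan(134°) = -1.04
Z_in = Z_0·(Z_L + jZ_0·tanβl)/(Z_0 + jZ_L·tanβl)
     = 186·(442 − j193)/(186 − j459)

Z_in ≈ 130 + j127 Ω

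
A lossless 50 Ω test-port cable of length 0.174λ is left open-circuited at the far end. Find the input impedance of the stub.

βl = 2π × 0.174 = 62.6°
tan(βl) = 1.93
For an open-circuited stub, Z_in = −jZ_0·cot(βl) = −jZ_0/tan(βl)

Z_in ≈ −j25.9 Ω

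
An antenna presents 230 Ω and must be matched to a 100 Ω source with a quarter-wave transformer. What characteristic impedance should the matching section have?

Z_qwt ≈ 152 Ω

Z_qwt = √(Z_0·R_L) = √(100 × 230) = √23000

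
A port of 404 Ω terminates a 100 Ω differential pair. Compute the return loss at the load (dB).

RL ≈ 4.39 dB

Γ = (404 − 100)/(404 + 100) = 0.603
RL = −20·log₁₀|Γ| = −20·log₁₀(0.603)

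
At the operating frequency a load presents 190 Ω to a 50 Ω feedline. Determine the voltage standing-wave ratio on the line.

Γ = (190 − 50)/(190 + 50) = 0.583
VSWR = (1 + 0.583)/(1 − 0.583)

VSWR ≈ 3.8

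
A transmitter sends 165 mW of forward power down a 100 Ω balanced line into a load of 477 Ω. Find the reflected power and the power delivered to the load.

Γ = (477 − 100)/(477 + 100) = 0.653
|Γ|² = 0.427
P_refl = |Γ|²·P_inc = 70.4 mW, P_del = (1 − |Γ|²)·P_inc = 94.6 mW

P_reflected ≈ 70.4 mW; P_delivered ≈ 94.6 mW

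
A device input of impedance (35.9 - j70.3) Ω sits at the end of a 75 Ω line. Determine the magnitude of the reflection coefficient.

Γ = (Z_L − Z_0)/(Z_L + Z_0) = (-39.1 − j70.3)/(110.9 − j70.3)
|Γ| = 80.4/131

|Γ| ≈ 0.613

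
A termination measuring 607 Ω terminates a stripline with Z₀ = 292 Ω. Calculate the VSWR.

VSWR ≈ 2.08

Γ = (607 − 292)/(607 + 292) = 0.35
VSWR = (1 + 0.35)/(1 − 0.35)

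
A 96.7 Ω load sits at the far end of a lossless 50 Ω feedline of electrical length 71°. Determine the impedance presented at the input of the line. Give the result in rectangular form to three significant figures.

Z_in ≈ 28 − j12.2 Ω

tan(βl) = tan(71°) = 2.9
Z_in = Z_0·(Z_L + jZ_0·tanβl)/(Z_0 + jZ_L·tanβl)
     = 50·(96.7 + j145)/(50 + j281)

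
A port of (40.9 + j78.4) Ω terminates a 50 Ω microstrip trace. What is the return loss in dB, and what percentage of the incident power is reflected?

Γ = (-9.1 + j78.4)/(90.9 + j78.4), |Γ| = 0.658
RL = −20·log₁₀(0.658) = 3.64 dB
P_refl/P_inc = |Γ|² = 0.432

RL ≈ 3.64 dB; 43.2% of incident power reflected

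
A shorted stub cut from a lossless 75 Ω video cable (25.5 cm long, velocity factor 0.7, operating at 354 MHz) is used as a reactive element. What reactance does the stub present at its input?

X_in ≈ -35.4 Ω (capacitive)

λ = v/f = 0.7·c / 354 MHz = 0.593 m
βl = 2π·l/λ = 2π × 0.43 = 155°
tan(βl) = -0.472
For a shorted stub, Z_in = jZ_0·tan(βl)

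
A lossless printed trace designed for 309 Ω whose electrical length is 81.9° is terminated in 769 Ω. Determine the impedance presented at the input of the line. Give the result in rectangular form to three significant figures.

Z_in ≈ 126 − j36.8 Ω

tan(βl) = tan(81.9°) = 7.03
Z_in = Z_0·(Z_L + jZ_0·tanβl)/(Z_0 + jZ_L·tanβl)
     = 309·(769 + j2170)/(309 + j5400)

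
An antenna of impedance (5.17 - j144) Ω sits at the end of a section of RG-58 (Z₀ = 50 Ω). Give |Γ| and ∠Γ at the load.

Γ = (Z_L − Z_0)/(Z_L + Z_0) = (-44.83 − j144)/(55.17 − j144)
|Γ| = 151/154 = 0.978

Γ ≈ 0.978 ∠ -38.3°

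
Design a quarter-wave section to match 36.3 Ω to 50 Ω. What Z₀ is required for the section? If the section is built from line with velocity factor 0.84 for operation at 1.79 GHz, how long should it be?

Z_qwt = √(Z_0·R_L) = √(50 × 36.3) = √1815
λ = 0.84·c/f = 0.141 m, so l = λ/4 = 0.0352 m

Z_qwt ≈ 42.6 Ω; length ≈ 3.52 cm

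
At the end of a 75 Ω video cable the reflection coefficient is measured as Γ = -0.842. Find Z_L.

Z_L ≈ 6.43 Ω

Z_L = Z_0·(1 + Γ)/(1 − Γ) = 75·(0.158)/(1.84)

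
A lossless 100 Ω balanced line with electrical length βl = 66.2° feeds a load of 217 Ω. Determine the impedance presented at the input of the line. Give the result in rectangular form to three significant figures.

tan(βl) = tan(66.2°) = 2.27
Z_in = Z_0·(Z_L + jZ_0·tanβl)/(Z_0 + jZ_L·tanβl)
     = 100·(217 + j227)/(100 + j492)

Z_in ≈ 52.9 − j33.4 Ω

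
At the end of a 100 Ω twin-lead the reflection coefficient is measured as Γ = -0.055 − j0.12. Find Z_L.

Z_L ≈ 87.2 − j21.3 Ω

Z_L = Z_0·(1 + Γ)/(1 − Γ) = 100·(0.945 − j0.12)/(1.05 + j0.12)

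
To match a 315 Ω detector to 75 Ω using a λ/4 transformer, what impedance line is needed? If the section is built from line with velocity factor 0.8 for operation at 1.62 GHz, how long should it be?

Z_qwt ≈ 154 Ω; length ≈ 3.7 cm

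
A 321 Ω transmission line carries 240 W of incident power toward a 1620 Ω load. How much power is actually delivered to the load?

Γ = (1620 − 321)/(1620 + 321) = 0.669
|Γ|² = 0.448
P_refl = |Γ|²·P_inc = 107 W, P_del = (1 − |Γ|²)·P_inc = 133 W

P_delivered ≈ 133 W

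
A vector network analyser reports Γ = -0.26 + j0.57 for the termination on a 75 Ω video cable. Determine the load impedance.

Z_L ≈ 23.8 + j44.7 Ω

Z_L = Z_0·(1 + Γ)/(1 − Γ) = 75·(0.74 + j0.57)/(1.26 − j0.57)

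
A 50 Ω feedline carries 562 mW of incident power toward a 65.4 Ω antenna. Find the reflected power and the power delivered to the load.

Γ = (65.4 − 50)/(65.4 + 50) = 0.133
|Γ|² = 0.0178
P_refl = |Γ|²·P_inc = 10 mW, P_del = (1 − |Γ|²)·P_inc = 552 mW

P_reflected ≈ 10 mW; P_delivered ≈ 552 mW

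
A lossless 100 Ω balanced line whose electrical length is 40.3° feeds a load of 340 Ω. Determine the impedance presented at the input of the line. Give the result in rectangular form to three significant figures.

tan(βl) = tan(40.3°) = 0.848
Z_in = Z_0·(Z_L + jZ_0·tanβl)/(Z_0 + jZ_L·tanβl)
     = 100·(340 + j84.8)/(100 + j288)

Z_in ≈ 62.8 − j96.2 Ω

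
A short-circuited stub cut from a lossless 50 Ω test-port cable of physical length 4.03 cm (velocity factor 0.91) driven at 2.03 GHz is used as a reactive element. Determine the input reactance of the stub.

λ = v/f = 0.91·c / 2.03 GHz = 0.134 m
βl = 2π·l/λ = 2π × 0.3 = 108°
tan(βl) = -3.1
For a short-circuited stub, Z_in = jZ_0·tan(βl)

X_in ≈ -155 Ω (capacitive)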